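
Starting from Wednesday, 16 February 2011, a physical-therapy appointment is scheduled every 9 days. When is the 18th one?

19 July 2011

The 18th occurrence is 17 intervals after the first: 17 × 9 = 153 days after 16 February 2011.
February has 28 days — 12 days to the end of February leaves 141.
March has 31 days (110 left).
April has 30 days (80 left).
May has 31 days (49 left).
June has 30 days (19 left).
19 days into July → 19 July 2011.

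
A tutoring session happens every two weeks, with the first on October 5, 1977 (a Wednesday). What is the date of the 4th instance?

November 16, 1977

The 4th occurrence is 3 intervals after the first: 3 × 14 = 42 days after October 5, 1977.
October has 31 days — 26 days to the end of October leaves 16.
16 days into November → November 16, 1977.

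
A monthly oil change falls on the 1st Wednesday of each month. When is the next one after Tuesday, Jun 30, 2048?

Jul 1, 2048

Jun 2048 starts on a Monday, so its 1st Wednesday is Jun 3, 2048 (2 days in).
That is not after Jun 30, 2048, so look at Jul 2048.
Jul 2048 starts on a Wednesday, so its 1st Wednesday is Jul 1, 2048.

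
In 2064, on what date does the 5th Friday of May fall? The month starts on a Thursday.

May 30, 2064

May 2064 begins on a Thursday, so the first Friday is May 2 (1 day later).
The 5th Friday is 4 weeks later: 2 + 28 = 30.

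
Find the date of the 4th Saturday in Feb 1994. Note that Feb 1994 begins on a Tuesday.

Feb 26, 1994

Feb 1994 begins on a Tuesday, so the first Saturday is Feb 5 (4 days later).
The 4th Saturday is 3 weeks later: 5 + 21 = 26.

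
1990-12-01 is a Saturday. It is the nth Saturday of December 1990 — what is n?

1st

Day 1 falls in week ⌈1/7⌉ of the month.
Days 1–7 hold the 1st Saturday, 8–14 the 2nd, 15–21 the 3rd, 22–28 the 4th, 29–31 the 5th.
1 is in the range for the 1st.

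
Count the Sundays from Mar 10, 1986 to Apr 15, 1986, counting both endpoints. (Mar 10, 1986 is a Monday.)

5

Mar 10, 1986 is a Monday; the first Sunday on or after it is Mar 16, 1986 (6 days later).
From Mar 16, 1986 to Apr 15, 1986: 15 + 15 = 30 days (rest of Mar, Apr).
30 ÷ 7 = 4 full weeks with remainder 2, so 4 more Sundays after the first → 5.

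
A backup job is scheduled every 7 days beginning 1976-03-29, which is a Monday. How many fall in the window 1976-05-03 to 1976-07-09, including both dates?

Occurrences land 7·i days after 1976-03-29 for i = 0, 1, 2, …
1976-05-03 is 35 days after the start; 35 ÷ 7 = 5 remainder 0. First occurrence in the window: #6 on 1976-05-03 (5×7 = 35 days in).
1976-07-09 is 102 days after the start; 102 ÷ 7 = 14 remainder 4. Last occurrence in the window: #15 on 1976-07-05.
Occurrences #6 through #15: 10 in total.

10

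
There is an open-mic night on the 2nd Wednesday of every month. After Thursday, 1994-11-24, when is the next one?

November 1994 starts on a Tuesday; its first Wednesday is the 2nd, so the 2nd Wednesday is the 9th — 1994-11-09.
That is not after 1994-11-24, so look at December 1994.
December 1994 starts on a Thursday; its first Wednesday is the 7th, so the 2nd Wednesday is the 14th — 1994-12-14.

1994-12-14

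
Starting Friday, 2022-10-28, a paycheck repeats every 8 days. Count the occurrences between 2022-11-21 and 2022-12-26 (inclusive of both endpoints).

Occurrences land 8·i days after 2022-10-28 for i = 0, 1, 2, …
2022-11-21 is 24 days after the start; 24 ÷ 8 = 3 remainder 0. First occurrence in the window: #4 on 2022-11-21 (3×8 = 24 days in).
2022-12-26 is 59 days after the start; 59 ÷ 8 = 7 remainder 3. Last occurrence in the window: #8 on 2022-12-23.
Occurrences #4 through #8: 5 in total.

5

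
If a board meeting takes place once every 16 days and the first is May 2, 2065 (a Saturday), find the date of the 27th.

The 27th occurrence is 26 intervals after the first: 26 × 16 = 416 days after May 2, 2065.
May has 31 days — 29 days to the end of May leaves 387.
June has 30 days (357 left).
July has 31 days (326 left).
August has 31 days (295 left).
September has 30 days (265 left).
October has 31 days (234 left).
November has 30 days (204 left).
December has 31 days (173 left).
January has 31 days (142 left).
February has 28 days (114 left).
March has 31 days (83 left).
April has 30 days (53 left).
May has 31 days (22 left).
22 days into June → June 22, 2066.

June 22, 2066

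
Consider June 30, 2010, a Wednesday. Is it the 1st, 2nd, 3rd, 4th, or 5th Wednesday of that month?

5th

Day 30 falls in week ⌈30/7⌉ of the month.
Days 1–7 hold the 1st Wednesday, 8–14 the 2nd, 15–21 the 3rd, 22–28 the 4th, 29–31 the 5th.
30 is in the range for the 5th.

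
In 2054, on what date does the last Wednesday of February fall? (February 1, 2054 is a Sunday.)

25 February 2054

February 2054 begins on a Sunday, so the first Wednesday is February 4 (3 days later).
February 2054 has 28 days. Adding weeks: 4, 11, 18, 25 — the last one ≤ 28 is the 25th.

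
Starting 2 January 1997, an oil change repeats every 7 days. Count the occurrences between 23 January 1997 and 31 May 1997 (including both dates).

Occurrences land 7·i days after 2 January 1997 for i = 0, 1, 2, …
23 January 1997 is 21 days after the start; 21 ÷ 7 = 3 remainder 0. First occurrence in the window: #4 on 23 January 1997 (3×7 = 21 days in).
31 May 1997 is 149 days after the start; 149 ÷ 7 = 21 remainder 2. Last occurrence in the window: #22 on 29 May 1997.
Occurrences #4 through #22: 19 in total.

19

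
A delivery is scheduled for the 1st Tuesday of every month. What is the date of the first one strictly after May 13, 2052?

May 2052 starts on a Wednesday, so its 1st Tuesday is May 7, 2052 (6 days in).
That is not after May 13, 2052, so look at June 2052.
June 2052 starts on a Saturday, so its 1st Tuesday is June 4, 2052 (3 days in).

June 4, 2052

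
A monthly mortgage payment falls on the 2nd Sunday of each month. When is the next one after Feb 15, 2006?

Feb 2006 starts on a Wednesday; its first Sunday is the 5th, so the 2nd Sunday is the 12th — Feb 12, 2006.
That is not after Feb 15, 2006, so look at Mar 2006.
Mar 2006 starts on a Wednesday; its first Sunday is the 5th, so the 2nd Sunday is the 12th — Mar 12, 2006.

Mar 12, 2006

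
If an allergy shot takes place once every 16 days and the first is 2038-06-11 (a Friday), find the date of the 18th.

2039-03-10

The 18th occurrence is 17 intervals after the first: 17 × 16 = 272 days after 2038-06-11.
June has 30 days — 19 days to the end of June leaves 253.
July has 31 days (222 left).
August has 31 days (191 left).
September has 30 days (161 left).
October has 31 days (130 left).
November has 30 days (100 left).
December has 31 days (69 left).
January has 31 days (38 left).
February has 28 days (10 left).
10 days into March → 2039-03-10.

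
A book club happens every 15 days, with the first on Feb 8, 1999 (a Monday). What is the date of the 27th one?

Mar 4, 2000

The 27th occurrence is 26 intervals after the first: 26 × 15 = 390 days after Feb 8, 1999.
Feb has 28 days — 20 days to the end of Feb leaves 370.
Mar has 31 days (339 left).
Apr has 30 days (309 left).
May has 31 days (278 left).
Jun has 30 days (248 left).
Jul has 31 days (217 left).
Aug has 31 days (186 left).
Sep has 30 days (156 left).
Oct has 31 days (125 left).
Nov has 30 days (95 left).
Dec has 31 days (64 left).
Jan has 31 days (33 left).
Feb has 29 days (4 left).
4 days into Mar → Mar 4, 2000.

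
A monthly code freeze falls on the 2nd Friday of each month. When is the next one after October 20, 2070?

October 2070 starts on a Wednesday; its first Friday is the 3rd, so the 2nd Friday is the 10th — October 10, 2070.
That is not after October 20, 2070, so look at November 2070.
November 2070 starts on a Saturday; its first Friday is the 7th, so the 2nd Friday is the 14th — November 14, 2070.

November 14, 2070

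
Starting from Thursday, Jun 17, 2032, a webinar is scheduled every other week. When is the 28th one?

The 28th occurrence is 27 intervals after the first: 27 × 14 = 378 days after Jun 17, 2032.
Jun has 30 days — 13 days to the end of Jun leaves 365.
Jul has 31 days (334 left).
Aug has 31 days (303 left).
Sep has 30 days (273 left).
Oct has 31 days (242 left).
Nov has 30 days (212 left).
Dec has 31 days (181 left).
Jan has 31 days (150 left).
Feb has 28 days (122 left).
Mar has 31 days (91 left).
Apr has 30 days (61 left).
May has 31 days (30 left).
30 days into Jun → Jun 30, 2033.

Jun 30, 2033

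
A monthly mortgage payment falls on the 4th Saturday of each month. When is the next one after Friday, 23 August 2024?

August 2024 starts on a Thursday; its first Saturday is the 3rd, so the 4th Saturday is the 24th — 24 August 2024.
24 August 2024 is after 23 August 2024, so that is the next one.

24 August 2024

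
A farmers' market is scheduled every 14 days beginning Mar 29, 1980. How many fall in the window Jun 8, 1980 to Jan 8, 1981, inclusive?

15

Occurrences land 14·i days after Mar 29, 1980 for i = 0, 1, 2, …
Jun 8, 1980 is 71 days after the start; 71 ÷ 14 = 5 remainder 1; since the remainder is 1, round up to i = 6. First occurrence in the window: #7 on Jun 21, 1980 (6×14 = 84 days in).
Jan 8, 1981 is 285 days after the start; 285 ÷ 14 = 20 remainder 5. Last occurrence in the window: #21 on Jan 3, 1981.
Occurrences #7 through #21: 15 in total.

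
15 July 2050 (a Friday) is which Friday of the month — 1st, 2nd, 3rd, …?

3rd

Day 15 falls in week ⌈15/7⌉ of the month.
Days 1–7 hold the 1st Friday, 8–14 the 2nd, 15–21 the 3rd, 22–28 the 4th, 29–31 the 5th.
15 is in the range for the 3rd.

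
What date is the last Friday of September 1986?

September 26, 1986

The first Friday of September 1986 is September 5.
September 1986 has 30 days. Adding weeks: 5, 12, 19, 26 — the last one ≤ 30 is the 26th.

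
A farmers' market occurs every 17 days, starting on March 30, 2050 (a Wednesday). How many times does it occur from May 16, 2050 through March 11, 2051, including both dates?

18

Occurrences land 17·i days after March 30, 2050 for i = 0, 1, 2, …
May 16, 2050 is 47 days after the start; 47 ÷ 17 = 2 remainder 13; since the remainder is 13, round up to i = 3. First occurrence in the window: #4 on May 20, 2050 (3×17 = 51 days in).
March 11, 2051 is 346 days after the start; 346 ÷ 17 = 20 remainder 6. Last occurrence in the window: #21 on March 5, 2051.
Occurrences #4 through #21: 18 in total.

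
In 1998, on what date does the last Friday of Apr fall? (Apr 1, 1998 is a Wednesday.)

Apr 24, 1998

Apr 1998 begins on a Wednesday, so the first Friday is Apr 3 (2 days later).
Apr 1998 has 30 days. Adding weeks: 3, 10, 17, 24 — the last one ≤ 30 is the 24th.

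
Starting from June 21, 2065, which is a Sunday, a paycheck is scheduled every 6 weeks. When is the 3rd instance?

The 3rd occurrence is 2 intervals after the first: 2 × 42 = 84 days after June 21, 2065.
June has 30 days — 9 days to the end of June leaves 75.
July has 31 days (44 left).
August has 31 days (13 left).
13 days into September → September 13, 2065.

September 13, 2065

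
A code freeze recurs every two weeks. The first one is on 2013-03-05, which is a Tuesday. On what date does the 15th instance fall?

2013-09-17

The 15th occurrence is 14 intervals after the first: 14 × 14 = 196 days after 2013-03-05.
March has 31 days — 26 days to the end of March leaves 170.
April has 30 days (140 left).
May has 31 days (109 left).
June has 30 days (79 left).
July has 31 days (48 left).
August has 31 days (17 left).
17 days into September → 2013-09-17.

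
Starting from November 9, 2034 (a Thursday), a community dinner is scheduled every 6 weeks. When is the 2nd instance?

December 21, 2034

The 2nd occurrence is 1 interval after the first: 1 × 42 = 42 days after November 9, 2034.
November has 30 days — 21 days to the end of November leaves 21.
21 days into December → December 21, 2034.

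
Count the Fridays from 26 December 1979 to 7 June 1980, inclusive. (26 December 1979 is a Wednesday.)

24

26 December 1979 is a Wednesday; the first Friday on or after it is 28 December 1979 (2 days later).
From 28 December 1979 to 7 June 1980: 3 + 31 + 29 + 31 + 30 + 31 + 7 = 162 days (rest of December, January, February, March, April, May, June).
162 ÷ 7 = 23 full weeks with remainder 1, so 23 more Fridays after the first → 24.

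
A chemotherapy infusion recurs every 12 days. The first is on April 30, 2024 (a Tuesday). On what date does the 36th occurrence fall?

June 24, 2025

The 36th occurrence is 35 intervals after the first: 35 × 12 = 420 days after April 30, 2024.
April has 30 days — 0 days to the end of April leaves 420.
From end of April to end of 2024 is 245 days (175 left).
January has 31 days (144 left).
February has 28 days (116 left).
March has 31 days (85 left).
April has 30 days (55 left).
May has 31 days (24 left).
24 days into June → June 24, 2025.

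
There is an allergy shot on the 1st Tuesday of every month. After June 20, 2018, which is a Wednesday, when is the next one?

June 2018 starts on a Friday, so its 1st Tuesday is June 5, 2018 (4 days in).
That is not after June 20, 2018, so look at July 2018.
July 2018 starts on a Sunday, so its 1st Tuesday is July 3, 2018 (2 days in).

July 3, 2018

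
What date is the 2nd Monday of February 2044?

February 2044 begins on a Monday, so the first Monday is February 1.
The 2nd Monday is 1 weeks later: 1 + 7 = 8.

2044-02-08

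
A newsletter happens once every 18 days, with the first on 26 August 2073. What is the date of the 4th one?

The 4th occurrence is 3 intervals after the first: 3 × 18 = 54 days after 26 August 2073.
August has 31 days — 5 days to the end of August leaves 49.
September has 30 days (19 left).
19 days into October → 19 October 2073.

19 October 2073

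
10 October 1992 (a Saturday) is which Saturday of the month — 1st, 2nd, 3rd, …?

Day 10 falls in week ⌈10/7⌉ of the month.
Days 1–7 hold the 1st Saturday, 8–14 the 2nd, 15–21 the 3rd, 22–28 the 4th, 29–31 the 5th.
10 is in the range for the 2nd.

2nd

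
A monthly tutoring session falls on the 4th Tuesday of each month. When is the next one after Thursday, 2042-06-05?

2042-06-24

June 2042 starts on a Sunday; its first Tuesday is the 3rd, so the 4th Tuesday is the 24th — 2042-06-24.
2042-06-24 is after 2042-06-05, so that is the next one.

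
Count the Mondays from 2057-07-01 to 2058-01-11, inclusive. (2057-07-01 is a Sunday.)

2057-07-01 is a Sunday; the first Monday on or after it is 2057-07-02 (1 day later).
From 2057-07-02 to 2058-01-11: 29 + 31 + 30 + 31 + 30 + 31 + 11 = 193 days (rest of July, August, September, October, November, December, January).
193 ÷ 7 = 27 full weeks with remainder 4, so 27 more Mondays after the first → 28.

28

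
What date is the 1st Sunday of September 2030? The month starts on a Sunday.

2030-09-01

September 2030 begins on a Sunday, so the first Sunday is September 1.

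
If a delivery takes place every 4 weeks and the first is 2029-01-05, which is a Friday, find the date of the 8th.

The 8th occurrence is 7 intervals after the first: 7 × 28 = 196 days after 2029-01-05.
January has 31 days — 26 days to the end of January leaves 170.
February has 28 days (142 left).
March has 31 days (111 left).
April has 30 days (81 left).
May has 31 days (50 left).
June has 30 days (20 left).
20 days into July → 2029-07-20.

2029-07-20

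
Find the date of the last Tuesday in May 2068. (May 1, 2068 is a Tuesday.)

May 2068 begins on a Tuesday, so the first Tuesday is May 1.
May 2068 has 31 days. Adding weeks: 1, 8, 15, 22, 29 — the last one ≤ 31 is the 29th.

29 May 2068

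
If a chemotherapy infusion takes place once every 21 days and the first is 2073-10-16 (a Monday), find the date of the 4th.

2073-12-18

The 4th occurrence is 3 intervals after the first: 3 × 21 = 63 days after 2073-10-16.
October has 31 days — 15 days to the end of October leaves 48.
November has 30 days (18 left).
18 days into December → 2073-12-18.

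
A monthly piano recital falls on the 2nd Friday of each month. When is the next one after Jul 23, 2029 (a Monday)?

Aug 10, 2029

Jul 2029 starts on a Sunday; its first Friday is the 6th, so the 2nd Friday is the 13th — Jul 13, 2029.
That is not after Jul 23, 2029, so look at Aug 2029.
Aug 2029 starts on a Wednesday; its first Friday is the 3rd, so the 2nd Friday is the 10th — Aug 10, 2029.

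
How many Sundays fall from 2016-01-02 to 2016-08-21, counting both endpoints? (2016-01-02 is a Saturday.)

34

2016-01-02 is a Saturday; the first Sunday on or after it is 2016-01-03 (1 day later).
From 2016-01-03 to 2016-08-21: 28 + 29 + 31 + 30 + 31 + 30 + 31 + 21 = 231 days (rest of January, February, March, April, May, June, July, August).
231 ÷ 7 = 33 full weeks with remainder 0, so 33 more Sundays after the first → 34.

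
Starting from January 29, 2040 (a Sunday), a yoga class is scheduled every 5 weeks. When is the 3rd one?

The 3rd occurrence is 2 intervals after the first: 2 × 35 = 70 days after January 29, 2040.
January has 31 days — 2 days to the end of January leaves 68.
February has 29 days (39 left).
March has 31 days (8 left).
8 days into April → April 8, 2040.

April 8, 2040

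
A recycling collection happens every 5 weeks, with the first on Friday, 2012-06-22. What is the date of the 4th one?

2012-10-05

The 4th occurrence is 3 intervals after the first: 3 × 35 = 105 days after 2012-06-22.
June has 30 days — 8 days to the end of June leaves 97.
July has 31 days (66 left).
August has 31 days (35 left).
September has 30 days (5 left).
5 days into October → 2012-10-05.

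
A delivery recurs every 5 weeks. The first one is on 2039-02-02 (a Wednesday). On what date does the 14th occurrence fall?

The 14th occurrence is 13 intervals after the first: 13 × 35 = 455 days after 2039-02-02.
February has 28 days — 26 days to the end of February leaves 429.
From end of February to end of 2039 is 306 days (123 left).
January has 31 days (92 left).
February has 29 days (63 left).
March has 31 days (32 left).
April has 30 days (2 left).
2 days into May → 2040-05-02.

2040-05-02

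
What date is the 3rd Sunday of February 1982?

The first Sunday of February 1982 is February 7.
The 3rd Sunday is 2 weeks later: 7 + 14 = 21.

1982-02-21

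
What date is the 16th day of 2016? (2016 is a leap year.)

16 into January → January 16.

2016-01-16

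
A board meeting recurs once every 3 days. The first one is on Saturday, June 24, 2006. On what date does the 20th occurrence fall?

August 20, 2006

The 20th occurrence is 19 intervals after the first: 19 × 3 = 57 days after June 24, 2006.
June has 30 days — 6 days to the end of June leaves 51.
July has 31 days (20 left).
20 days into August → August 20, 2006.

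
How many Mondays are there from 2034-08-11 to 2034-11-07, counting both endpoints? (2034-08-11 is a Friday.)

13

2034-08-11 is a Friday; the first Monday on or after it is 2034-08-14 (3 days later).
From 2034-08-14 to 2034-11-07: 17 + 30 + 31 + 7 = 85 days (rest of August, September, October, November).
85 ÷ 7 = 12 full weeks with remainder 1, so 12 more Mondays after the first → 13.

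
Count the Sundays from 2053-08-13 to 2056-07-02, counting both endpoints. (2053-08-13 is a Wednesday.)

151

2053-08-13 is a Wednesday; the first Sunday on or after it is 2053-08-17 (4 days later).
From 2053-08-17 to 2056-07-02: 136 + 365 + 365 + 184 = 1050 days (rest of 2053, 2054, 2055, to 2056-07-02 in 2056).
1050 ÷ 7 = 150 full weeks with remainder 0, so 150 more Sundays after the first → 151.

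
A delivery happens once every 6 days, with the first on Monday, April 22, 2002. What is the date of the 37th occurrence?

November 24, 2002

The 37th occurrence is 36 intervals after the first: 36 × 6 = 216 days after April 22, 2002.
April has 30 days — 8 days to the end of April leaves 208.
May has 31 days (177 left).
June has 30 days (147 left).
July has 31 days (116 left).
August has 31 days (85 left).
September has 30 days (55 left).
October has 31 days (24 left).
24 days into November → November 24, 2002.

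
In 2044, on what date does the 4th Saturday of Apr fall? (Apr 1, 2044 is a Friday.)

Apr 2044 begins on a Friday, so the first Saturday is Apr 2 (1 day later).
The 4th Saturday is 3 weeks later: 2 + 21 = 23.

Apr 23, 2044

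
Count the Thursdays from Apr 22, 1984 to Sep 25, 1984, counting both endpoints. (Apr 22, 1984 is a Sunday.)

22

Apr 22, 1984 is a Sunday; the first Thursday on or after it is Apr 26, 1984 (4 days later).
From Apr 26, 1984 to Sep 25, 1984: 4 + 31 + 30 + 31 + 31 + 25 = 152 days (rest of Apr, May, Jun, Jul, Aug, Sep).
152 ÷ 7 = 21 full weeks with remainder 5, so 21 more Thursdays after the first → 22.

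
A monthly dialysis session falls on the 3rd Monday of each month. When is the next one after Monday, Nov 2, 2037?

Nov 2037 starts on a Sunday; its first Monday is the 2nd, so the 3rd Monday is the 16th — Nov 16, 2037.
Nov 16, 2037 is after Nov 2, 2037, so that is the next one.

Nov 16, 2037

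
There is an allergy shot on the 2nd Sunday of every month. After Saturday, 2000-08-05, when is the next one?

2000-08-13

August 2000 starts on a Tuesday; its first Sunday is the 6th, so the 2nd Sunday is the 13th — 2000-08-13.
2000-08-13 is after 2000-08-05, so that is the next one.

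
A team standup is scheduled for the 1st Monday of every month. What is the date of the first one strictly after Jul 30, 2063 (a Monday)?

Aug 6, 2063

Jul 2063 starts on a Sunday, so its 1st Monday is Jul 2, 2063 (1 day in).
That is not after Jul 30, 2063, so look at Aug 2063.
Aug 2063 starts on a Wednesday, so its 1st Monday is Aug 6, 2063 (5 days in).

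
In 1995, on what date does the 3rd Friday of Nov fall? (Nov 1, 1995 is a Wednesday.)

Nov 1995 begins on a Wednesday, so the first Friday is Nov 3 (2 days later).
The 3rd Friday is 2 weeks later: 3 + 14 = 17.

Nov 17, 1995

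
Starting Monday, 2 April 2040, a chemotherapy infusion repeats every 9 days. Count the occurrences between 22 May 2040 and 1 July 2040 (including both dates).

Occurrences land 9·i days after 2 April 2040 for i = 0, 1, 2, …
22 May 2040 is 50 days after the start; 50 ÷ 9 = 5 remainder 5; since the remainder is 5, round up to i = 6. First occurrence in the window: #7 on 26 May 2040 (6×9 = 54 days in).
1 July 2040 is 90 days after the start; 90 ÷ 9 = 10 remainder 0. Last occurrence in the window: #11 on 1 July 2040.
Occurrences #7 through #11: 5 in total.

5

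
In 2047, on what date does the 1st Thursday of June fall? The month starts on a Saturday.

June 2047 begins on a Saturday, so the first Thursday is June 6 (5 days later).

6 June 2047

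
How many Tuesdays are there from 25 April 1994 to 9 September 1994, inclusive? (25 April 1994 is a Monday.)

20

25 April 1994 is a Monday; the first Tuesday on or after it is 26 April 1994 (1 day later).
From 26 April 1994 to 9 September 1994: 4 + 31 + 30 + 31 + 31 + 9 = 136 days (rest of April, May, June, July, August, September).
136 ÷ 7 = 19 full weeks with remainder 3, so 19 more Tuesdays after the first → 20.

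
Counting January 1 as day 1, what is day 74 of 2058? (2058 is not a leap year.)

Mar 15, 2058

Jan has 31 days (74 − 31 = 43 remain).
Feb has 28 days (43 − 28 = 15 remain).
15 into Mar → Mar 15.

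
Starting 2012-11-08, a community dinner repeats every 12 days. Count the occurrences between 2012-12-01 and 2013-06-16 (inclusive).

17

Occurrences land 12·i days after 2012-11-08 for i = 0, 1, 2, …
2012-12-01 is 23 days after the start; 23 ÷ 12 = 1 remainder 11; since the remainder is 11, round up to i = 2. First occurrence in the window: #3 on 2012-12-02 (2×12 = 24 days in).
2013-06-16 is 220 days after the start; 220 ÷ 12 = 18 remainder 4. Last occurrence in the window: #19 on 2013-06-12.
Occurrences #3 through #19: 17 in total.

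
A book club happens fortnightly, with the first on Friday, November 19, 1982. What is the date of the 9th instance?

March 11, 1983

The 9th occurrence is 8 intervals after the first: 8 × 14 = 112 days after November 19, 1982.
November has 30 days — 11 days to the end of November leaves 101.
December has 31 days (70 left).
January has 31 days (39 left).
February has 28 days (11 left).
11 days into March → March 11, 1983.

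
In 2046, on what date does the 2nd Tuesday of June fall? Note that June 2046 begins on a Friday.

June 12, 2046

June 2046 begins on a Friday, so the first Tuesday is June 5 (4 days later).
The 2nd Tuesday is 1 weeks later: 5 + 7 = 12.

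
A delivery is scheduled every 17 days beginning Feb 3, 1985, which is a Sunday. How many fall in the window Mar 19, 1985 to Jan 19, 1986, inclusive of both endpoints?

18

Occurrences land 17·i days after Feb 3, 1985 for i = 0, 1, 2, …
Mar 19, 1985 is 44 days after the start; 44 ÷ 17 = 2 remainder 10; since the remainder is 10, round up to i = 3. First occurrence in the window: #4 on Mar 26, 1985 (3×17 = 51 days in).
Jan 19, 1986 is 350 days after the start; 350 ÷ 17 = 20 remainder 10. Last occurrence in the window: #21 on Jan 9, 1986.
Occurrences #4 through #21: 18 in total.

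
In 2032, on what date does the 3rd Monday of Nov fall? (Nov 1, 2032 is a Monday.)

Nov 2032 begins on a Monday, so the first Monday is Nov 1.
The 3rd Monday is 2 weeks later: 1 + 14 = 15.

Nov 15, 2032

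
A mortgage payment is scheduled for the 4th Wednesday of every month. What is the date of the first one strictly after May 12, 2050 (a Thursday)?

May 2050 starts on a Sunday; its first Wednesday is the 4th, so the 4th Wednesday is the 25th — May 25, 2050.
May 25, 2050 is after May 12, 2050, so that is the next one.

May 25, 2050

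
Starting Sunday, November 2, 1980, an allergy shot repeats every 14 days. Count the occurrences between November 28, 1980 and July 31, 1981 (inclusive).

18

Occurrences land 14·i days after November 2, 1980 for i = 0, 1, 2, …
November 28, 1980 is 26 days after the start; 26 ÷ 14 = 1 remainder 12; since the remainder is 12, round up to i = 2. First occurrence in the window: #3 on November 30, 1980 (2×14 = 28 days in).
July 31, 1981 is 271 days after the start; 271 ÷ 14 = 19 remainder 5. Last occurrence in the window: #20 on July 26, 1981.
Occurrences #3 through #20: 18 in total.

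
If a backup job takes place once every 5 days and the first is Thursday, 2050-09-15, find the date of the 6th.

The 6th occurrence is 5 intervals after the first: 5 × 5 = 25 days after 2050-09-15.
September has 30 days — 15 days to the end of September leaves 10.
10 days into October → 2050-10-10.

2050-10-10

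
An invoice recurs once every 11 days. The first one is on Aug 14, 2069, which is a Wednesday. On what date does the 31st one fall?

The 31st occurrence is 30 intervals after the first: 30 × 11 = 330 days after Aug 14, 2069.
Aug has 31 days — 17 days to the end of Aug leaves 313.
Sep has 30 days (283 left).
Oct has 31 days (252 left).
Nov has 30 days (222 left).
Dec has 31 days (191 left).
Jan has 31 days (160 left).
Feb has 28 days (132 left).
Mar has 31 days (101 left).
Apr has 30 days (71 left).
May has 31 days (40 left).
Jun has 30 days (10 left).
10 days into Jul → Jul 10, 2070.

Jul 10, 2070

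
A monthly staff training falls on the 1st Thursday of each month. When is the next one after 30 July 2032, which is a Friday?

5 August 2032

July 2032 starts on a Thursday, so its 1st Thursday is 1 July 2032.
That is not after 30 July 2032, so look at August 2032.
August 2032 starts on a Sunday, so its 1st Thursday is 5 August 2032 (4 days in).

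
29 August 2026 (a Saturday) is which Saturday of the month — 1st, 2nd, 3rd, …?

5th

Day 29 falls in week ⌈29/7⌉ of the month.
Days 1–7 hold the 1st Saturday, 8–14 the 2nd, 15–21 the 3rd, 22–28 the 4th, 29–31 the 5th.
29 is in the range for the 5th.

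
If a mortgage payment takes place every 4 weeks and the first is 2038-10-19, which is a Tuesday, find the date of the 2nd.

The 2nd occurrence is 1 interval after the first: 1 × 28 = 28 days after 2038-10-19.
October has 31 days — 12 days to the end of October leaves 16.
16 days into November → 2038-11-16.

2038-11-16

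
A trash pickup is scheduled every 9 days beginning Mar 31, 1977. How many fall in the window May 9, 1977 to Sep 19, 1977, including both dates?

15

Occurrences land 9·i days after Mar 31, 1977 for i = 0, 1, 2, …
May 9, 1977 is 39 days after the start; 39 ÷ 9 = 4 remainder 3; since the remainder is 3, round up to i = 5. First occurrence in the window: #6 on May 15, 1977 (5×9 = 45 days in).
Sep 19, 1977 is 172 days after the start; 172 ÷ 9 = 19 remainder 1. Last occurrence in the window: #20 on Sep 18, 1977.
Occurrences #6 through #20: 15 in total.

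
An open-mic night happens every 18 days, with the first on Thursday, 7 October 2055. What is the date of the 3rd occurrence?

12 November 2055

The 3rd occurrence is 2 intervals after the first: 2 × 18 = 36 days after 7 October 2055.
October has 31 days — 24 days to the end of October leaves 12.
12 days into November → 12 November 2055.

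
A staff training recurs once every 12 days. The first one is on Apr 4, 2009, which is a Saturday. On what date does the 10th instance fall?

The 10th occurrence is 9 intervals after the first: 9 × 12 = 108 days after Apr 4, 2009.
Apr has 30 days — 26 days to the end of Apr leaves 82.
May has 31 days (51 left).
Jun has 30 days (21 left).
21 days into Jul → Jul 21, 2009.

Jul 21, 2009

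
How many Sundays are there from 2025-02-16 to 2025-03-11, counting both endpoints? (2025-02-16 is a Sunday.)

4

2025-02-16 is a Sunday; the first Sunday on or after it is 2025-02-16.
From 2025-02-16 to 2025-03-11: 12 + 11 = 23 days (rest of February, March).
23 ÷ 7 = 3 full weeks with remainder 2, so 3 more Sundays after the first → 4.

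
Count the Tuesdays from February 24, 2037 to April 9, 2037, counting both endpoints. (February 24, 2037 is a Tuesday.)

February 24, 2037 is a Tuesday; the first Tuesday on or after it is February 24, 2037.
From February 24, 2037 to April 9, 2037: 4 + 31 + 9 = 44 days (rest of February, March, April).
44 ÷ 7 = 6 full weeks with remainder 2, so 6 more Tuesdays after the first → 7.

7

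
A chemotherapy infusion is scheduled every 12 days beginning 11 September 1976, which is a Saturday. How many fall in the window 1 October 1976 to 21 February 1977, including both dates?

12

Occurrences land 12·i days after 11 September 1976 for i = 0, 1, 2, …
1 October 1976 is 20 days after the start; 20 ÷ 12 = 1 remainder 8; since the remainder is 8, round up to i = 2. First occurrence in the window: #3 on 5 October 1976 (2×12 = 24 days in).
21 February 1977 is 163 days after the start; 163 ÷ 12 = 13 remainder 7. Last occurrence in the window: #14 on 14 February 1977.
Occurrences #3 through #14: 12 in total.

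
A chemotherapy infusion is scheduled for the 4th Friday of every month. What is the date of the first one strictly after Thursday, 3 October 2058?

25 October 2058

October 2058 starts on a Tuesday; its first Friday is the 4th, so the 4th Friday is the 25th — 25 October 2058.
25 October 2058 is after 3 October 2058, so that is the next one.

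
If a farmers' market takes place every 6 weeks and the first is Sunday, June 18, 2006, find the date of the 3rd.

The 3rd occurrence is 2 intervals after the first: 2 × 42 = 84 days after June 18, 2006.
June has 30 days — 12 days to the end of June leaves 72.
July has 31 days (41 left).
August has 31 days (10 left).
10 days into September → September 10, 2006.

September 10, 2006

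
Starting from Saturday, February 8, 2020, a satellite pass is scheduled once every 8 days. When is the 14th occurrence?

May 22, 2020

The 14th occurrence is 13 intervals after the first: 13 × 8 = 104 days after February 8, 2020.
February has 29 days — 21 days to the end of February leaves 83.
March has 31 days (52 left).
April has 30 days (22 left).
22 days into May → May 22, 2020.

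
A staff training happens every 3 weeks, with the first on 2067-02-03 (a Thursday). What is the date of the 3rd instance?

2067-03-17

The 3rd occurrence is 2 intervals after the first: 2 × 21 = 42 days after 2067-02-03.
February has 28 days — 25 days to the end of February leaves 17.
17 days into March → 2067-03-17.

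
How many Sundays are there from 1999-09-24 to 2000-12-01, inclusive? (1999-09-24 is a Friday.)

62

1999-09-24 is a Friday; the first Sunday on or after it is 1999-09-26 (2 days later).
From 1999-09-26 to 2000-12-01: 96 + 336 = 432 days (rest of 1999, to 2000-12-01 in 2000).
432 ÷ 7 = 61 full weeks with remainder 5, so 61 more Sundays after the first → 62.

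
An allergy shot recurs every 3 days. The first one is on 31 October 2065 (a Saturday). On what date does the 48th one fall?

21 March 2066

The 48th occurrence is 47 intervals after the first: 47 × 3 = 141 days after 31 October 2065.
October has 31 days — 0 days to the end of October leaves 141.
November has 30 days (111 left).
December has 31 days (80 left).
January has 31 days (49 left).
February has 28 days (21 left).
21 days into March → 21 March 2066.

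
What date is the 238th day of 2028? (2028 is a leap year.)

January has 31 days (238 − 31 = 207 remain).
February has 29 days (207 − 29 = 178 remain).
March has 31 days (178 − 31 = 147 remain).
April has 30 days (147 − 30 = 117 remain).
May has 31 days (117 − 31 = 86 remain).
June has 30 days (86 − 30 = 56 remain).
July has 31 days (56 − 31 = 25 remain).
25 into August → August 25.

2028-08-25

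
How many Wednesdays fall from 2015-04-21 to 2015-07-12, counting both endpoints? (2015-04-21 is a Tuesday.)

12

2015-04-21 is a Tuesday; the first Wednesday on or after it is 2015-04-22 (1 day later).
From 2015-04-22 to 2015-07-12: 8 + 31 + 30 + 12 = 81 days (rest of April, May, June, July).
81 ÷ 7 = 11 full weeks with remainder 4, so 11 more Wednesdays after the first → 12.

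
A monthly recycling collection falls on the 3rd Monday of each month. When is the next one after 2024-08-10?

August 2024 starts on a Thursday; its first Monday is the 5th, so the 3rd Monday is the 19th — 2024-08-19.
2024-08-19 is after 2024-08-10, so that is the next one.

2024-08-19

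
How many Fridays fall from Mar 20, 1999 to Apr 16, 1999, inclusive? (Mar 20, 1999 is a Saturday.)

4

Mar 20, 1999 is a Saturday; the first Friday on or after it is Mar 26, 1999 (6 days later).
From Mar 26, 1999 to Apr 16, 1999: 5 + 16 = 21 days (rest of Mar, Apr).
21 ÷ 7 = 3 full weeks with remainder 0, so 3 more Fridays after the first → 4.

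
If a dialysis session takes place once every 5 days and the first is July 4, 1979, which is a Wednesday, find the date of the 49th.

The 49th occurrence is 48 intervals after the first: 48 × 5 = 240 days after July 4, 1979.
July has 31 days — 27 days to the end of July leaves 213.
August has 31 days (182 left).
September has 30 days (152 left).
October has 31 days (121 left).
November has 30 days (91 left).
December has 31 days (60 left).
January has 31 days (29 left).
29 days into February → February 29, 1980.

February 29, 1980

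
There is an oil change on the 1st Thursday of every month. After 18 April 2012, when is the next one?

April 2012 starts on a Sunday, so its 1st Thursday is 5 April 2012 (4 days in).
That is not after 18 April 2012, so look at May 2012.
May 2012 starts on a Tuesday, so its 1st Thursday is 3 May 2012 (2 days in).

3 May 2012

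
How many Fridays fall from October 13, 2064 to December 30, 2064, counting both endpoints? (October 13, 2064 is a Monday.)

October 13, 2064 is a Monday; the first Friday on or after it is October 17, 2064 (4 days later).
From October 17, 2064 to December 30, 2064: 14 + 30 + 30 = 74 days (rest of October, November, December).
74 ÷ 7 = 10 full weeks with remainder 4, so 10 more Fridays after the first → 11.

11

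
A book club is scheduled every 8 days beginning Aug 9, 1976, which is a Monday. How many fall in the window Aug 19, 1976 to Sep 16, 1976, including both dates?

3

Occurrences land 8·i days after Aug 9, 1976 for i = 0, 1, 2, …
Aug 19, 1976 is 10 days after the start; 10 ÷ 8 = 1 remainder 2; since the remainder is 2, round up to i = 2. First occurrence in the window: #3 on Aug 25, 1976 (2×8 = 16 days in).
Sep 16, 1976 is 38 days after the start; 38 ÷ 8 = 4 remainder 6. Last occurrence in the window: #5 on Sep 10, 1976.
Occurrences #3 through #5: 3 in total.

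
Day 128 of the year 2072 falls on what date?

7 May 2072

January has 31 days (128 − 31 = 97 remain).
February has 29 days (97 − 29 = 68 remain).
March has 31 days (68 − 31 = 37 remain).
April has 30 days (37 − 30 = 7 remain).
7 into May → May 7.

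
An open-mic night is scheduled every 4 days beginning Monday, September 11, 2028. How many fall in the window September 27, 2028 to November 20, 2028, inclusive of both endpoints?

Occurrences land 4·i days after September 11, 2028 for i = 0, 1, 2, …
September 27, 2028 is 16 days after the start; 16 ÷ 4 = 4 remainder 0. First occurrence in the window: #5 on September 27, 2028 (4×4 = 16 days in).
November 20, 2028 is 70 days after the start; 70 ÷ 4 = 17 remainder 2. Last occurrence in the window: #18 on November 18, 2028.
Occurrences #5 through #18: 14 in total.

14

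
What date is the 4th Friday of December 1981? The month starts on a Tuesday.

December 1981 begins on a Tuesday, so the first Friday is December 4 (3 days later).
The 4th Friday is 3 weeks later: 4 + 21 = 25.

December 25, 1981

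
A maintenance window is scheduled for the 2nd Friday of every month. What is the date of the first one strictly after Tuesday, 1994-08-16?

1994-09-09

August 1994 starts on a Monday; its first Friday is the 5th, so the 2nd Friday is the 12th — 1994-08-12.
That is not after 1994-08-16, so look at September 1994.
September 1994 starts on a Thursday; its first Friday is the 2nd, so the 2nd Friday is the 9th — 1994-09-09.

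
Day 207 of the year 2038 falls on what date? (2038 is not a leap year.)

January has 31 days (207 − 31 = 176 remain).
February has 28 days (176 − 28 = 148 remain).
March has 31 days (148 − 31 = 117 remain).
April has 30 days (117 − 30 = 87 remain).
May has 31 days (87 − 31 = 56 remain).
June has 30 days (56 − 30 = 26 remain).
26 into July → July 26.

July 26, 2038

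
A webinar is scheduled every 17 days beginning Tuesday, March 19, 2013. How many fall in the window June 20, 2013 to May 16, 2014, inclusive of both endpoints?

19

Occurrences land 17·i days after March 19, 2013 for i = 0, 1, 2, …
June 20, 2013 is 93 days after the start; 93 ÷ 17 = 5 remainder 8; since the remainder is 8, round up to i = 6. First occurrence in the window: #7 on June 29, 2013 (6×17 = 102 days in).
May 16, 2014 is 423 days after the start; 423 ÷ 17 = 24 remainder 15. Last occurrence in the window: #25 on May 1, 2014.
Occurrences #7 through #25: 19 in total.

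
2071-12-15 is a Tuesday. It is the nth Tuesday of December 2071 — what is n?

Day 15 falls in week ⌈15/7⌉ of the month.
Days 1–7 hold the 1st Tuesday, 8–14 the 2nd, 15–21 the 3rd, 22–28 the 4th, 29–31 the 5th.
15 is in the range for the 3rd.

3rd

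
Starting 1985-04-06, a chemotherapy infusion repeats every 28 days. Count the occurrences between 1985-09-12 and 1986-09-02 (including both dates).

Occurrences land 28·i days after 1985-04-06 for i = 0, 1, 2, …
1985-09-12 is 159 days after the start; 159 ÷ 28 = 5 remainder 19; since the remainder is 19, round up to i = 6. First occurrence in the window: #7 on 1985-09-21 (6×28 = 168 days in).
1986-09-02 is 514 days after the start; 514 ÷ 28 = 18 remainder 10. Last occurrence in the window: #19 on 1986-08-23.
Occurrences #7 through #19: 13 in total.

13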